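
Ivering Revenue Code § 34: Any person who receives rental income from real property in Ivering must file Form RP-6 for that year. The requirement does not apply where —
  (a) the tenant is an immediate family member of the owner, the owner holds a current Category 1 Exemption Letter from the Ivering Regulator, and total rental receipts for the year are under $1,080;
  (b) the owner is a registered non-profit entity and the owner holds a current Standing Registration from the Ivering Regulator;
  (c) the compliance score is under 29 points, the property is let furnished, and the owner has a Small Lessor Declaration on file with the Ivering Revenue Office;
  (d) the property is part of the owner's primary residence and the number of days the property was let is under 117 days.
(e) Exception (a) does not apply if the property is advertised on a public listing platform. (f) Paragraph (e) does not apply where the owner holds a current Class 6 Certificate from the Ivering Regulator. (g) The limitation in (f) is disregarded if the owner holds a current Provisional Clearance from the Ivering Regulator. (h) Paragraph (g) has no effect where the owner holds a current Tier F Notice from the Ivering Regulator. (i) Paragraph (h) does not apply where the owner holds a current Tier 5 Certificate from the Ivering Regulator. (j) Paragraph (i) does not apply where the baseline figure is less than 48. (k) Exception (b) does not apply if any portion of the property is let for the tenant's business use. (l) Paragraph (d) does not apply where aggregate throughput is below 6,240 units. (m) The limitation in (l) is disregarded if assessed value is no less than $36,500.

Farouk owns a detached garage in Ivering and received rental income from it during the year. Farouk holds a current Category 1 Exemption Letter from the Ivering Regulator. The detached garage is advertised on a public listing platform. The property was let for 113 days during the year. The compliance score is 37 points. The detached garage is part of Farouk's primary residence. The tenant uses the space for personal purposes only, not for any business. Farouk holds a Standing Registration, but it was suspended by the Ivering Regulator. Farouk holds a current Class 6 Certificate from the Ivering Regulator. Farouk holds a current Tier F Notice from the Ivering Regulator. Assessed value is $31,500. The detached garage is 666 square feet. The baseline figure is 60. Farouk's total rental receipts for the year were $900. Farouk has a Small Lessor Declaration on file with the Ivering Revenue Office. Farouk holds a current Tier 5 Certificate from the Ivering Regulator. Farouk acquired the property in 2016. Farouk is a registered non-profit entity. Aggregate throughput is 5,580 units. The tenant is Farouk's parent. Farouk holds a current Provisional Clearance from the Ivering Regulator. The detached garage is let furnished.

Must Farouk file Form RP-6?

Exception (a) is satisfied on its face — the tenant is an immediate family member; a current Category 1 Exemption Letter is held; total rental receipts for the year are $900, under the $1,080 limit. But: (e) operates against (a): the property is publicly advertised. (f) applies (a current Class 6 Certificate is held), but is overridden by (g): (g) operates — a current Provisional Clearance is held. (h) would limit (g) — a current Tier F Notice is held — but (i) sets (h) aside: (i) operates against (h): a current Tier 5 Certificate is held. (j), which would lift (i), is not triggered — the baseline figure is 60, not less than 48. (a) is therefore removed.
Exception (b) fails — there is no Standing Registration in force.
Exception (c) does not apply: the compliance score is 37 points, not under 29 points.
Exception (d): the detached garage is part of the primary residence; the number of days the property was let is 113 days, under the 117 days limit — every condition holds. However, paragraphs (l)–(m) must be considered: (l) operates against (d): aggregate throughput is 5,580 units, below the 6,240 units limit. (m), which would lift (l), is not engaged — assessed value is $31,500, short of $36,500. Exception (d) does not apply.
No exception applies. The general rule governs.

Yes — Farouk must file Form RP-6.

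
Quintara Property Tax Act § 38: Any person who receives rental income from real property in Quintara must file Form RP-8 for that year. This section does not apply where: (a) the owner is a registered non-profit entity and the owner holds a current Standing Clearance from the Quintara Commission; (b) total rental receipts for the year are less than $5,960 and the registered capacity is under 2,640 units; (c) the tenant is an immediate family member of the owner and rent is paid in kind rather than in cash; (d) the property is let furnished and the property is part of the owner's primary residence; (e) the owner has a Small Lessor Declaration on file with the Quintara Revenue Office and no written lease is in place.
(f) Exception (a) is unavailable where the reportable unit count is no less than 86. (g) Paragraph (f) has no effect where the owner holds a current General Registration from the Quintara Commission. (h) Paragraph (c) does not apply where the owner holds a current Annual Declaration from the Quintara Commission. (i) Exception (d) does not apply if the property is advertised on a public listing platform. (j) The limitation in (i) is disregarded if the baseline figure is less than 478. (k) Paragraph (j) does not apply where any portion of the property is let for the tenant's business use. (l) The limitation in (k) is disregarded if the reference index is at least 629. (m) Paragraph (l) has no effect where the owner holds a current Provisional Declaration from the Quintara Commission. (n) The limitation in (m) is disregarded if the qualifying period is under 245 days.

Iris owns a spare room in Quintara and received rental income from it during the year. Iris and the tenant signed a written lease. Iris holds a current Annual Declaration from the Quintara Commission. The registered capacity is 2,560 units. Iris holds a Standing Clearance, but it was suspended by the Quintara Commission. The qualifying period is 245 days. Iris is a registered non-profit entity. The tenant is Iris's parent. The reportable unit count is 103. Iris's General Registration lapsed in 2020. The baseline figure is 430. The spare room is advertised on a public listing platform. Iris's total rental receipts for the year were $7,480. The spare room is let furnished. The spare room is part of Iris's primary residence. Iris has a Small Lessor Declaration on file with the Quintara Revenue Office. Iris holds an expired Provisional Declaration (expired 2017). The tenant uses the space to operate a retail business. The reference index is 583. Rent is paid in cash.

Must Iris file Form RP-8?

Yes — Iris must file Form RP-8.

Exception (a) does not apply: there is no Standing Clearance in force.
Exception (b) requires that total rental receipts for the year are less than $5,960; but total rental receipts for the year are $7,480, not less than $5,960, so (b) is unavailable.
Exception (c) requires that rent is paid in kind rather than in cash; but rent is paid in cash, so (c) is unavailable.
All of (d)'s requirements are met (the property is let furnished; the spare room is part of the primary residence). But applying paragraphs (i)–(n): (i) operates against (d): the property is publicly advertised. (j) is engaged (the baseline figure is 430, less than the 478 limit), but is overridden by (k): (k) operates against (j): the space is let for business use. (l) is inapplicable (the reference index is 583, short of 629), so (k) stands. So (d) is unavailable.
Exception (e) fails — a written lease is in place.
No exception is made out. Iris falls within the general rule.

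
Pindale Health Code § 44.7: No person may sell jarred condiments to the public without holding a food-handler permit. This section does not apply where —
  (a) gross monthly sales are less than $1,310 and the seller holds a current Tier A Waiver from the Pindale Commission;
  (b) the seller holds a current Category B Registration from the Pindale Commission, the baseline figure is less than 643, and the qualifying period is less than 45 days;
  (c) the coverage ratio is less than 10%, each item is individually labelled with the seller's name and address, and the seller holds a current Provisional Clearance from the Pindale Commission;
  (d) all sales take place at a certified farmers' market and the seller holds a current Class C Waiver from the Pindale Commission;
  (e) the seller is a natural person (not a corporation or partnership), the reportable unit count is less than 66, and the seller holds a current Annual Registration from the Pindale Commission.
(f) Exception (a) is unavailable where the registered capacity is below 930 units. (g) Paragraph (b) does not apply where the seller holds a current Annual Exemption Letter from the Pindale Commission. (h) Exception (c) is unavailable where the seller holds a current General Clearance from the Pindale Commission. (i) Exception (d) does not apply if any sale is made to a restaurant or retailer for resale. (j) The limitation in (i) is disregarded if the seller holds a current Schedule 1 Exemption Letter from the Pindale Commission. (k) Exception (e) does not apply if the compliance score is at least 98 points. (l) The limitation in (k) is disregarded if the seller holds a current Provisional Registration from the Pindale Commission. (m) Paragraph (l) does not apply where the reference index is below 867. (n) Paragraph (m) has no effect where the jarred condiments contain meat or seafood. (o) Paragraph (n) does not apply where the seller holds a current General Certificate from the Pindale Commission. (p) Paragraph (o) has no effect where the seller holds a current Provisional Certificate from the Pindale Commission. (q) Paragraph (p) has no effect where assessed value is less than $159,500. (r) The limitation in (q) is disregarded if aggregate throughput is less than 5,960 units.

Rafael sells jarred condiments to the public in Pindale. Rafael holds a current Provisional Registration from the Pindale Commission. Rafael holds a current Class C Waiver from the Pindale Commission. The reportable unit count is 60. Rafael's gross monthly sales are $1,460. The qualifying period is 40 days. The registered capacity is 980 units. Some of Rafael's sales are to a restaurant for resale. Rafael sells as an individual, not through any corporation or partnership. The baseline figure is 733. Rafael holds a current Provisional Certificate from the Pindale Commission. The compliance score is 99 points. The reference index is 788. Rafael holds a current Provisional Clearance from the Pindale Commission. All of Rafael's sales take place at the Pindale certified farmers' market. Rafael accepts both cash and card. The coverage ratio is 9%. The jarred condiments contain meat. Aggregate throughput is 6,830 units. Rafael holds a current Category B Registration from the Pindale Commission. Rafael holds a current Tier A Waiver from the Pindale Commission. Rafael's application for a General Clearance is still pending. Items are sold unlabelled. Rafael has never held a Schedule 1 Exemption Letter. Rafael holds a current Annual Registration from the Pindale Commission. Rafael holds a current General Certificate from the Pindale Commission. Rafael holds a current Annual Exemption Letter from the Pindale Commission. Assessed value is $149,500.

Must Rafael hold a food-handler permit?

Exception (a) requires that gross monthly sales are less than $1,310; but gross monthly sales are $1,460, not less than $1,310, so (a) is unavailable.
Exception (b) fails — the baseline figure is 733, not less than 643.
Exception (c) fails — items are sold unlabelled.
Exception (d): all sales are at a certified farmers' market; a current Class C Waiver is held — every condition holds. Turning to paragraphs (i)–(j): (i) is triggered — some sales are to a restaurant for resale. (j), which would lift (i), does not operate here — no current Schedule 1 Exemption Letter is held. Exception (d) does not apply.
Exception (e) is satisfied on its face — the seller is a natural person; the reportable unit count is 60, less than the 66 limit; a current Annual Registration is held. However, paragraphs (k)–(r) must be considered: (k) is engaged — the compliance score is 99 points, meeting the 98 points threshold. (l) is triggered (a current Provisional Registration is held), but is set aside by (m): (m) operates against (l): the reference index is 788, below the 867 limit. (n) is triggered (the jarred condiments contain meat), but is itself disapplied by (o): (o) is triggered — a current General Certificate is held. (p) would limit (o) — a current Provisional Certificate is held — but (q) sets (p) aside: (q) operates against (p): assessed value is $149,500, less than the $159,500 limit. (r), which would lift (q), is not engaged — aggregate throughput is 6,830 units, not less than 5,960 units. (e) is therefore removed.
Every exception is unavailable, so the rule governs.

Yes — Rafael must hold a food-handler permit.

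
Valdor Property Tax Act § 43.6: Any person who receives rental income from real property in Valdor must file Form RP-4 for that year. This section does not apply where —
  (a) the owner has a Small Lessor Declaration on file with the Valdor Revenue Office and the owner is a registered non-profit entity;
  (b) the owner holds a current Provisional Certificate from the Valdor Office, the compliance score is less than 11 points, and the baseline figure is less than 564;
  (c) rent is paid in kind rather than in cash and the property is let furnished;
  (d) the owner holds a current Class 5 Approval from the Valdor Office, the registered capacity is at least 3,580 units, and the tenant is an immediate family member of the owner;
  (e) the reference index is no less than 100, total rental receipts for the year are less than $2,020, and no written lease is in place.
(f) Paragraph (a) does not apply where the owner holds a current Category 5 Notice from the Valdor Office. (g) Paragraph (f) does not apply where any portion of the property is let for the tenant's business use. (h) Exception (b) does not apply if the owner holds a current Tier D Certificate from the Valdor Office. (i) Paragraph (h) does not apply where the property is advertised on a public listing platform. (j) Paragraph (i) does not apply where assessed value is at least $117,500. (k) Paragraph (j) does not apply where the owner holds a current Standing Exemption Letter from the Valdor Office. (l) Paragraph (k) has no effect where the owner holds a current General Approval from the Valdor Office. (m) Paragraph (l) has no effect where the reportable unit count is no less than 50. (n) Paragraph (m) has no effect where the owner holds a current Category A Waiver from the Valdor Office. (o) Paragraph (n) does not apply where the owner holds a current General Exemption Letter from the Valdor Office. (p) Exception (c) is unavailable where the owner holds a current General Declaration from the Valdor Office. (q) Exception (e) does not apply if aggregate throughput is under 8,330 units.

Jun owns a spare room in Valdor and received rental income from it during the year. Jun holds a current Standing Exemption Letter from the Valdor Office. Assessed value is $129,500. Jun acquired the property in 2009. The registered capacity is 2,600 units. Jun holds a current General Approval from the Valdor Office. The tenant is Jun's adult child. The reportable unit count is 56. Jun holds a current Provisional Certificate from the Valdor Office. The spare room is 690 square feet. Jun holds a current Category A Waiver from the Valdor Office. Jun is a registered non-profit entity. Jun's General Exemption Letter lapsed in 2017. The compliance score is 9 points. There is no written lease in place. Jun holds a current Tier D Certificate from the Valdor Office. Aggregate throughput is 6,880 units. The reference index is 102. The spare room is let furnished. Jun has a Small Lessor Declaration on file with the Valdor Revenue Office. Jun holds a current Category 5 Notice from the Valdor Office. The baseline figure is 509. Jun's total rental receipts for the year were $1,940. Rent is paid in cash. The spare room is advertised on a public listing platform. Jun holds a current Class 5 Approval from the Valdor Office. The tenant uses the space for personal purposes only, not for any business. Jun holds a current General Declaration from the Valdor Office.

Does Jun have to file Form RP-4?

Yes — Jun must file Form RP-4.

Exception (a) is satisfied on its face — a Small Lessor Declaration is on file; Jun is a registered non-profit. But: (f) operates against (a): a current Category 5 Notice is held. (g) is not triggered (the space is used for personal purposes only), so (f) stands. So (a) is unavailable.
Exception (b) is satisfied on its face — a current Provisional Certificate is held; the compliance score is 9 points, less than the 11 points limit; the baseline figure is 509, less than the 564 limit. However, paragraphs (h)–(o) must be considered: (h) applies — a current Tier D Certificate is held. (i) operates (the property is publicly advertised), but is set aside by (j): (j) operates against (i): assessed value is $129,500, meeting the $117,500 threshold. (k) applies (a current Standing Exemption Letter is held), but is set aside by (l): (l) is engaged — a current General Approval is held. (m) is triggered (the reportable unit count is 56, meeting the 50 threshold), but is overridden by (n): (n) operates against (m): a current Category A Waiver is held. (o) is not triggered (there is no General Exemption Letter in force), so (n) stands. Exception (b) does not apply.
Exception (c) fails — rent is paid in cash.
Exception (d) fails — the registered capacity is 2,600 units, short of 3,580 units.
Exception (e) is satisfied on its face — the reference index is 102, meeting the 100 threshold; total rental receipts for the year are $1,940, less than the $2,020 limit; there is no written lease. But: (q) operates against (e): aggregate throughput is 6,880 units, under the 8,330 units limit. So (e) is unavailable.
None of the exceptions is available; § 43.6 applies in full.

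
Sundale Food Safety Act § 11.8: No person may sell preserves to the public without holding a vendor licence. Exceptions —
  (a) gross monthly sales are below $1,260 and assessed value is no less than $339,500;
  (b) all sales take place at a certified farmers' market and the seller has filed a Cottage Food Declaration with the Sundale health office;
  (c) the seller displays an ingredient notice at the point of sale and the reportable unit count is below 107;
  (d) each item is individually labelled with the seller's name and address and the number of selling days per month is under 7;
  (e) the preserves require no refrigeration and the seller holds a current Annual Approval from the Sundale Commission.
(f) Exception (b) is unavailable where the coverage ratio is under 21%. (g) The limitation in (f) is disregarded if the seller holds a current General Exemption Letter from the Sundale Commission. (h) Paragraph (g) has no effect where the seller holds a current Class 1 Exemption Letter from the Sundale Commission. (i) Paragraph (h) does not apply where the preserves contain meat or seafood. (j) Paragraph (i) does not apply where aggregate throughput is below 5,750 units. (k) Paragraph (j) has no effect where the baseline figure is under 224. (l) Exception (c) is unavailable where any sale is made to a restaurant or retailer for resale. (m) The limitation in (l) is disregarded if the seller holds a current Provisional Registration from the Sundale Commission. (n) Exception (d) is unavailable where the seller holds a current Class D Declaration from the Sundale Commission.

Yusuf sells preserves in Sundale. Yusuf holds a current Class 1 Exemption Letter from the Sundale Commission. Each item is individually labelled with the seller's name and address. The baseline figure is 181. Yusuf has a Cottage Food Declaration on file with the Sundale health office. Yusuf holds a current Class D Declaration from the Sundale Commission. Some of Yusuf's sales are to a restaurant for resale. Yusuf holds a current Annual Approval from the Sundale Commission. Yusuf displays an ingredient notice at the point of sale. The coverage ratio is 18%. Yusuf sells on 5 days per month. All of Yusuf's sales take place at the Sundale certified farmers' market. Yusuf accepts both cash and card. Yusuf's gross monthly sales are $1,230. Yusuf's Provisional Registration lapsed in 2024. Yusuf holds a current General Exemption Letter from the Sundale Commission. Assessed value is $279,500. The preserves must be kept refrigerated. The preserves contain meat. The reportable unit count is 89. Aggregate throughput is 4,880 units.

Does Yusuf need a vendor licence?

No — exception (b) applies; Yusuf is not required to hold a vendor licence.

Exception (a) fails — assessed value is $279,500, short of $339,500.
Exception (b) is satisfied on its face — all sales are at a certified farmers' market; a Cottage Food Declaration is on file. Applying paragraphs (f)–(k): (f) would limit (b) — the coverage ratio is 18%, under the 21% limit — but (g) sets (f) aside: (g) is triggered — a current General Exemption Letter is held. (h) would limit (g) — a current Class 1 Exemption Letter is held — but (i) sets (h) aside: (i) is triggered — the preserves contain meat. (j) would limit (i) — aggregate throughput is 4,880 units, below the 5,750 units limit — but (k) sets (j) aside: (k) operates against (j): the baseline figure is 181, under the 224 limit. Exception (b) stands.
All of (c)'s requirements are met (an ingredient notice is displayed; the reportable unit count is 89, below the 107 limit). Turning to paragraphs (l)–(m): (l) operates against (c): some sales are to a restaurant for resale. (m) is not engaged (the Provisional Registration is not current), so (l) stands. (c) is therefore removed.
Exception (d): items are individually labelled; the number of selling days per month is 5, under the 7 limit — every condition holds. But applying paragraph (n): (n) is triggered — a current Class D Declaration is held. (d) is therefore removed.
Exception (e) fails — the preserves require refrigeration.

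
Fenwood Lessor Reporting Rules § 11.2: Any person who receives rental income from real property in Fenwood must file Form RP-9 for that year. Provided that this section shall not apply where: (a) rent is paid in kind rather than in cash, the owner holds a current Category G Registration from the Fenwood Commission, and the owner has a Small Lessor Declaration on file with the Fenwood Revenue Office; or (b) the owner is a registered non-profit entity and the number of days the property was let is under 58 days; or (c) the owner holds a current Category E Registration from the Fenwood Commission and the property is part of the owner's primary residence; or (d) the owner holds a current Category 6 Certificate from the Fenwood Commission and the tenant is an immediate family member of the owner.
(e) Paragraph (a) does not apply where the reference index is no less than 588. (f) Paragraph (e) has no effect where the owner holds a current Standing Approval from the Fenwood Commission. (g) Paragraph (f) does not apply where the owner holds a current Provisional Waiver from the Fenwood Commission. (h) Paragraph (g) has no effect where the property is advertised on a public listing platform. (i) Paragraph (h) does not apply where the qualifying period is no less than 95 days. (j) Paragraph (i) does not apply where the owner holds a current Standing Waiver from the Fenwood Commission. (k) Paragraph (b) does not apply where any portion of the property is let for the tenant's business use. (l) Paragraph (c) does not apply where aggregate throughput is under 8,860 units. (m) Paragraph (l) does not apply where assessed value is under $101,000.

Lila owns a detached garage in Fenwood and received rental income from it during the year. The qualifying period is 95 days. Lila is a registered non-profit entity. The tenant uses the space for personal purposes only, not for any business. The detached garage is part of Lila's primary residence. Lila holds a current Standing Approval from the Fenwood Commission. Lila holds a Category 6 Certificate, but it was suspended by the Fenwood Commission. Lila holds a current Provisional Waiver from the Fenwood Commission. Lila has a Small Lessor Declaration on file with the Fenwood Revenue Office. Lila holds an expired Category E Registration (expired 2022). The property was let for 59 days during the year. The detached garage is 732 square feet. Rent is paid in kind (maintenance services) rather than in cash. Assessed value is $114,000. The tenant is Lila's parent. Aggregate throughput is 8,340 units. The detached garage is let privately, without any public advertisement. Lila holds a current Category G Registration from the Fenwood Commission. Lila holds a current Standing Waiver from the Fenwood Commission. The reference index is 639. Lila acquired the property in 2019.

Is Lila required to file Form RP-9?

Yes — Lila must file Form RP-9.

All of (a)'s requirements are met (rent is paid in kind; a current Category G Registration is held; a Small Lessor Declaration is on file). However, paragraphs (e)–(j) must be considered: (e) is engaged — the reference index is 639, meeting the 588 threshold. (f) would limit (e) — a current Standing Approval is held — but (g) sets (f) aside: (g) operates against (f): a current Provisional Waiver is held. (h) is not engaged (the property is let privately without advertisement), so (g) stands. So (a) is unavailable.
Exception (b) requires that the number of days the property was let is under 58 days; but the number of days the property was let is 59 days, not under 58 days, so (b) is unavailable.
Exception (c) fails — no current Category E Registration is held.
Exception (d) fails — there is no Category 6 Certificate in force.
None of the exceptions is available; § 11.2 applies in full.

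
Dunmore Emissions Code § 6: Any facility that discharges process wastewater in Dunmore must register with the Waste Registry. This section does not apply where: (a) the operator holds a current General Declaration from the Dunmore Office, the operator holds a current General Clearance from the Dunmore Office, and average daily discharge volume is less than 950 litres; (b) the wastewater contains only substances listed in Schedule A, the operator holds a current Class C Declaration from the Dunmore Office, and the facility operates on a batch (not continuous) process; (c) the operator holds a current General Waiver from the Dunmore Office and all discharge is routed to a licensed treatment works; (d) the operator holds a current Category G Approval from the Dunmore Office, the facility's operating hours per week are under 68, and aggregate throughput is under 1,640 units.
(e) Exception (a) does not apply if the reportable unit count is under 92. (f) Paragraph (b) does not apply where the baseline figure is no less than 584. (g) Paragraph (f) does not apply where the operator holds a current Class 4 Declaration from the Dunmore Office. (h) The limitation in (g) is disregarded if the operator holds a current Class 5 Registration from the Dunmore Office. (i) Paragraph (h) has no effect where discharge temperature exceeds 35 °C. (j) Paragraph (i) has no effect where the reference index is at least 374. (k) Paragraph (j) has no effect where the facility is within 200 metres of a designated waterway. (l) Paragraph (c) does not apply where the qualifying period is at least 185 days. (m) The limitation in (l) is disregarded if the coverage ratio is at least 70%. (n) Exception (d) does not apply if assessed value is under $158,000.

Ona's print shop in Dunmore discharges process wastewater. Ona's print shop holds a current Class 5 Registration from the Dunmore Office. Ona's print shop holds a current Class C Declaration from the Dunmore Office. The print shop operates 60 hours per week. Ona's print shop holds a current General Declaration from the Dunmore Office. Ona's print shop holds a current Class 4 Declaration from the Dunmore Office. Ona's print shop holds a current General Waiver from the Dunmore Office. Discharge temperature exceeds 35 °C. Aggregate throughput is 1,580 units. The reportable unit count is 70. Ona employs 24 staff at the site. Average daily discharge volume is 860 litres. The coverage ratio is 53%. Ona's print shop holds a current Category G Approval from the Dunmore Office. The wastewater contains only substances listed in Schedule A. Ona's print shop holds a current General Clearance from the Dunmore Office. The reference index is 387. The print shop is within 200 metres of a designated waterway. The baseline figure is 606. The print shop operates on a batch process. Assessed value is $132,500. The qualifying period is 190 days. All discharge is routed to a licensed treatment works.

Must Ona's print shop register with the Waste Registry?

No — exception (b) applies; Ona's print shop is not required to register with the Waste Registry.

Exception (a)'s conditions are all satisfied: a current General Declaration is held; a current General Clearance is held; average daily discharge volume is 860 litres, less than the 950 litres limit. However, paragraph (e) must be considered: (e) applies — the reportable unit count is 70, under the 92 limit. So (a) is unavailable.
All of (b)'s requirements are met (the wastewater is Schedule-A-only; a current Class C Declaration is held; the facility operates on a batch process). Applying paragraphs (f)–(k): (f) would limit (b) — the baseline figure is 606, meeting the 584 threshold — but (g) sets (f) aside: (g) operates against (f): a current Class 4 Declaration is held. (h) would limit (g) — a current Class 5 Registration is held — but (i) sets (h) aside: (i) operates against (h): discharge temperature exceeds 35 °C. (j) would limit (i) — the reference index is 387, meeting the 374 threshold — but (k) sets (j) aside: (k) operates against (j): the print shop is within 200 m of a designated waterway. So (b) applies.
Exception (c) is satisfied on its face — a current General Waiver is held; discharge is routed to a licensed treatment works. But applying paragraphs (l)–(m): (l) is triggered — the qualifying period is 190 days, meeting the 185 days threshold. (m) is not triggered (the coverage ratio is 53%, short of 70%), so (l) stands. (c) is therefore removed.
All of (d)'s requirements are met (a current Category G Approval is held; the facility's operating hours per week are 60, under the 68 limit; aggregate throughput is 1,580 units, under the 1,640 units limit). But: (n) is triggered — assessed value is $132,500, under the $158,000 limit. (d) is therefore removed.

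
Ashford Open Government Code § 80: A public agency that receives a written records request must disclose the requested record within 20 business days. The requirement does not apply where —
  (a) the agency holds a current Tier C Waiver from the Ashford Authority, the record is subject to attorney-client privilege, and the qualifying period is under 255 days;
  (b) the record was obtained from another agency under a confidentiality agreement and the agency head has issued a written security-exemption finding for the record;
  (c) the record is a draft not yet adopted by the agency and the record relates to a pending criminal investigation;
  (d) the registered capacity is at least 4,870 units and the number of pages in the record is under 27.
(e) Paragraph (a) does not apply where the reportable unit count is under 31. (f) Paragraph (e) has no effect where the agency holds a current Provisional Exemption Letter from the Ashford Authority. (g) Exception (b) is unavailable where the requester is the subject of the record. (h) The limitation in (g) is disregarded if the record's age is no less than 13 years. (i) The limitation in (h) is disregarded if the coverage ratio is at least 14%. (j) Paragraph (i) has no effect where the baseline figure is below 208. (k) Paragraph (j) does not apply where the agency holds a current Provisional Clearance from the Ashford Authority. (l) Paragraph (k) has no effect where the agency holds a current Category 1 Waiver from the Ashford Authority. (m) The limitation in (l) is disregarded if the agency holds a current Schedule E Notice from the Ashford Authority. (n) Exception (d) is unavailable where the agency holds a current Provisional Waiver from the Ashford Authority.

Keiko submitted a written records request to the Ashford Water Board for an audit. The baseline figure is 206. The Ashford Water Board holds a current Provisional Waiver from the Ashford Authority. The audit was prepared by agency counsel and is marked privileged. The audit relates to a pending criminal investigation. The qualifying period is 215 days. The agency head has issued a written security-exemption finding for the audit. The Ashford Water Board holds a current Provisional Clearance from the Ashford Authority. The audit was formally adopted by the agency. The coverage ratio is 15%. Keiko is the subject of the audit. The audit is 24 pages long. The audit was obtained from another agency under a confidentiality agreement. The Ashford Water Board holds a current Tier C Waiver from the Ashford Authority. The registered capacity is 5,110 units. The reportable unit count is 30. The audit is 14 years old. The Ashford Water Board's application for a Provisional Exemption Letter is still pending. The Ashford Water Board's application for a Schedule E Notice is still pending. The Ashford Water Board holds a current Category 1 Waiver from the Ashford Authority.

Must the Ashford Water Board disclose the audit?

Exception (a)'s conditions are all satisfied: a current Tier C Waiver is held; the audit is privileged; the qualifying period is 215 days, under the 255 days limit. However, paragraphs (e)–(f) must be considered: (e) operates against (a): the reportable unit count is 30, under the 31 limit. (f) is not engaged (the Provisional Exemption Letter is not current), so (e) stands. (a) is therefore removed.
Exception (b): the audit was obtained under a confidentiality agreement; a written security-exemption finding has been issued — every condition holds. As to paragraphs (g)–(m): (g) is triggered (Keiko is the subject of the audit), but is itself disapplied by (h): (h) is triggered — the record's age is 14 years, meeting the 13 years threshold. (i) would limit (h) — the coverage ratio is 15%, meeting the 14% threshold — but (j) sets (i) aside: (j) operates against (i): the baseline figure is 206, below the 208 limit. (k) is engaged (a current Provisional Clearance is held), but is itself disapplied by (l): (l) operates — a current Category 1 Waiver is held. (m) is not engaged (the Schedule E Notice is not current), so (l) stands. (b) remains available.
Exception (c) does not apply: the audit has been formally adopted.
Exception (d)'s conditions are all satisfied: the registered capacity is 5,110 units, meeting the 4,870 units threshold; the number of pages in the record is 24, under the 27 limit. However, paragraph (n) must be considered: (n) operates against (d): a current Provisional Waiver is held. (d) is therefore removed.

No — exception (b) applies; the Ashford Water Board is not required to disclose the audit.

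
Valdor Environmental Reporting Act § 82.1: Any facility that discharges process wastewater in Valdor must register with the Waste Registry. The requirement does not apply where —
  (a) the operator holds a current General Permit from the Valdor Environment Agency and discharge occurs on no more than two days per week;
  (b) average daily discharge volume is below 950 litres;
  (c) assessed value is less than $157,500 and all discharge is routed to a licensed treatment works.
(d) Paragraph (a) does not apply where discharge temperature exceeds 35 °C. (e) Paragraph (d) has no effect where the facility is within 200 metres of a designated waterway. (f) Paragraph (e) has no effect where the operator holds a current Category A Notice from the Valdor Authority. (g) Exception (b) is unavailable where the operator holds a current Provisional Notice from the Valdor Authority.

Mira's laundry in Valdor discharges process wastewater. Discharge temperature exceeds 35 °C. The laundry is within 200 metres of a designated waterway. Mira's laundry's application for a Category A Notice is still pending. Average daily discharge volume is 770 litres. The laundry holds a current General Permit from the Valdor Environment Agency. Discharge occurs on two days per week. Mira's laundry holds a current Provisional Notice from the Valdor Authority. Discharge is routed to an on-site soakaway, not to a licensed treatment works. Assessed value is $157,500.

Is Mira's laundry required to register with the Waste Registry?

Exception (a) is satisfied on its face — a current General Permit is held; discharge occurs on no more than two days per week. Considering the limiting provisions: (d) would limit (a) — discharge temperature exceeds 35 °C — but (e) sets (d) aside: (e) operates against (d): the laundry is within 200 m of a designated waterway. (f) is inapplicable (there is no Category A Notice in force), so (e) stands. (a) remains available.
Exception (b): average daily discharge volume is 770 litres, below the 950 litres limit — every condition holds. But: (g) is triggered — a current Provisional Notice is held. (b) is therefore removed.
Exception (c) requires that assessed value is less than $157,500; but assessed value is $157,500, not less than $157,500, so (c) is unavailable.

No — exception (a) applies; Mira's laundry is not required to register with the Waste Registry.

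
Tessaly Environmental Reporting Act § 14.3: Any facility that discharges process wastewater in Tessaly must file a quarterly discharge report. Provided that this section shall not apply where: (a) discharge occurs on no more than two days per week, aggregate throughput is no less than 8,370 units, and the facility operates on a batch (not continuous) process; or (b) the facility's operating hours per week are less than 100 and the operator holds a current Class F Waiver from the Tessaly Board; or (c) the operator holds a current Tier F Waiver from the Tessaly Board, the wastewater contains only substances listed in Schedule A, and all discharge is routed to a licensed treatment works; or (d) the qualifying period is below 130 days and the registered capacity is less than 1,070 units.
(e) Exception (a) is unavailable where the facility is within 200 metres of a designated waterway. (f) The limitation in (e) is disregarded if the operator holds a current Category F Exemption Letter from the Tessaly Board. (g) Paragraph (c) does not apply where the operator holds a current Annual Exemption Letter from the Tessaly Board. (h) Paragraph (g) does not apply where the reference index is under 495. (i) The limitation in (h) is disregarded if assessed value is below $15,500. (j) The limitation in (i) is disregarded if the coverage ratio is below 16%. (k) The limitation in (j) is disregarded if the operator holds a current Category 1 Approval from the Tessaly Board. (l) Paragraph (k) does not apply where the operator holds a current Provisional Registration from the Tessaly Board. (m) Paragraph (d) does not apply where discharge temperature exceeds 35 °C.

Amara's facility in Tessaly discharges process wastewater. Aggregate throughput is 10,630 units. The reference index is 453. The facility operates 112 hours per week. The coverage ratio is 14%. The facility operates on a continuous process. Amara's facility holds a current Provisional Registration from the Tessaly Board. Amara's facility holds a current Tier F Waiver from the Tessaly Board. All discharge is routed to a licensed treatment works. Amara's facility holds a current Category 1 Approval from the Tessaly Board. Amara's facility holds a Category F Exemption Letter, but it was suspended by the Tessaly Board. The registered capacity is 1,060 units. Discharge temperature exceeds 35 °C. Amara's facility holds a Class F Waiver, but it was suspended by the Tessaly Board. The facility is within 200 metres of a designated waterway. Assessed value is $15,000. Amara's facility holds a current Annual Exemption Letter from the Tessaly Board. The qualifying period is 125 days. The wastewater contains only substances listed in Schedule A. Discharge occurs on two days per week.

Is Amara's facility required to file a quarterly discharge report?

No — exception (c) applies; Amara's facility is not required to file a quarterly discharge report.

Exception (a) fails — the facility operates on a continuous process.
Exception (b) does not apply: the facility's operating hours per week are 112, not less than 100.
Exception (c): a current Tier F Waiver is held; the wastewater is Schedule-A-only; discharge is routed to a licensed treatment works — every condition holds. Under paragraphs (g)–(l): (g) is engaged (a current Annual Exemption Letter is held), but is itself disapplied by (h): (h) operates against (g): the reference index is 453, under the 495 limit. (i) would limit (h) — assessed value is $15,000, below the $15,500 limit — but (j) sets (i) aside: (j) operates against (i): the coverage ratio is 14%, below the 16% limit. (k) would limit (j) — a current Category 1 Approval is held — but (l) sets (k) aside: (l) operates against (k): a current Provisional Registration is held. Exception (c) stands.
All of (d)'s requirements are met (the qualifying period is 125 days, below the 130 days limit; the registered capacity is 1,060 units, less than the 1,070 units limit). But: (m) applies — discharge temperature exceeds 35 °C. So (d) is unavailable.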